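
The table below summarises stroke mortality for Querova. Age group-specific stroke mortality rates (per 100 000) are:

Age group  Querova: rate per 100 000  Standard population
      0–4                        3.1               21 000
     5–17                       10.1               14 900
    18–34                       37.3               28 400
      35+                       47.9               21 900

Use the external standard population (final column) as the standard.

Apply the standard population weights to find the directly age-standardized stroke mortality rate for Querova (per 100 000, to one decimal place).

27.0

Standard total = 86 200; weights = 0.2436, 0.1729, 0.3295, 0.2541.
Standardized rate: 0.2436×3.1 + 0.1729×10.1 + 0.3295×37.3 + 0.2541×47.9 = 26.9596 per 100 000.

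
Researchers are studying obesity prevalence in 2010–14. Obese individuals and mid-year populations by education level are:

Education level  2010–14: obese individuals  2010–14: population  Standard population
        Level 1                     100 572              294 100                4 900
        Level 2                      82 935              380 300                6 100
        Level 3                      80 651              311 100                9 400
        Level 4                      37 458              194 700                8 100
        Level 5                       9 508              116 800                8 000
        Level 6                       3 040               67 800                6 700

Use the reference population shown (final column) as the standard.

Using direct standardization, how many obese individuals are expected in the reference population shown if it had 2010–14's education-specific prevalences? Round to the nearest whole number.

Education-specific rates per 1 000 for 2010–14: 341.965, 218.078, 259.245, 192.388, 81.404, 44.838.
Expected obese individuals = Σ (standard pop × education-specific rate ÷ 1 000)
= 4 900×341.965/1 000 + 6 100×218.078/1 000 + 9 400×259.245/1 000 + 8 100×192.388/1 000 + 8 000×81.404/1 000 + 6 700×44.838/1 000
= 1675.63 + 1330.27 + 2436.90 + 1558.35 + 651.23 + 300.41 = 7952.80.

7953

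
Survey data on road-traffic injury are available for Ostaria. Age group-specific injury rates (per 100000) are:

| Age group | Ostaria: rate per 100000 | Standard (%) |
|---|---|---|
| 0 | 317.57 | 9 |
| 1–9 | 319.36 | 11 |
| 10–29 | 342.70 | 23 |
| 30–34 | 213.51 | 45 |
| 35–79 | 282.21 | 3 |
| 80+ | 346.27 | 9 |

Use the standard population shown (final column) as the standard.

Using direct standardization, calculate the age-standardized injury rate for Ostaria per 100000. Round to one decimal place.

Standard weights: 0.09, 0.11, 0.23, 0.45, 0.03, 0.09.
Standardized rate: 0.0900×317.57 + 0.1100×319.36 + 0.2300×342.70 + 0.4500×213.51 + 0.0300×282.21 + 0.0900×346.27 = 278.2420 per 100000.

278.2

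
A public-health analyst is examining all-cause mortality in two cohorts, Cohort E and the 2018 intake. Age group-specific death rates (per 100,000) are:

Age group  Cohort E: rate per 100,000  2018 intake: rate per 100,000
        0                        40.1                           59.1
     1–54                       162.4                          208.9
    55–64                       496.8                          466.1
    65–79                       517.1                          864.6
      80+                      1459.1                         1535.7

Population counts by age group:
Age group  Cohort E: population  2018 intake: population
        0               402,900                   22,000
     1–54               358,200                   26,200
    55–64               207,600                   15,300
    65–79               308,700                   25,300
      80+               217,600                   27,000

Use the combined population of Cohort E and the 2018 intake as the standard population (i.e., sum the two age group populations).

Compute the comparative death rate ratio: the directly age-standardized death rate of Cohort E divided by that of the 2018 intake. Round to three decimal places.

0.824

Combined standard total = 1,610,800; weights = 0.2638, 0.2386, 0.1384, 0.2074, 0.1519.
Cohort E: 0.2638×40.1 + 0.2386×162.4 + 0.1384×496.8 + 0.2074×517.1 + 0.1519×1459.1 = 446.8643 per 100,000.
The 2018 intake: 0.2638×59.1 + 0.2386×208.9 + 0.1384×466.1 + 0.2074×864.6 + 0.1519×1535.7 = 542.4106 per 100,000.
Ratio = 446.8643 ÷ 542.4106 = 0.82385.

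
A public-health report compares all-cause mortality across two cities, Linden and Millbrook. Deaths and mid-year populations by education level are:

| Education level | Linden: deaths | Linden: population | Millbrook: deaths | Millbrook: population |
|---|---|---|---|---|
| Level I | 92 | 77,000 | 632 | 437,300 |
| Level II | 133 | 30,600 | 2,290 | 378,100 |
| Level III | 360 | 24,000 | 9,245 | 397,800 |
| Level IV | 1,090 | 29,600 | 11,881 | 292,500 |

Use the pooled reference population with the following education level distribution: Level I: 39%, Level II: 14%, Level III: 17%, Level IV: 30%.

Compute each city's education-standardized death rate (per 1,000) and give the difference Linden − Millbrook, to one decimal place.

-2.9

Education-specific rates per 1,000 for Linden: 1.195, 4.346, 15.000, 36.824.
For Millbrook: 1.445, 6.057, 23.240, 40.619.
Standard weights: 0.39, 0.14, 0.17, 0.30.
Linden: 0.3900×1.195 + 0.1400×4.346 + 0.1700×15.000 + 0.3000×36.824 = 14.6718 per 1,000.
Millbrook: 0.3900×1.445 + 0.1400×6.057 + 0.1700×23.240 + 0.3000×40.619 = 17.5481 per 1,000.
Difference = 14.6718 − 17.5481 = -2.8763.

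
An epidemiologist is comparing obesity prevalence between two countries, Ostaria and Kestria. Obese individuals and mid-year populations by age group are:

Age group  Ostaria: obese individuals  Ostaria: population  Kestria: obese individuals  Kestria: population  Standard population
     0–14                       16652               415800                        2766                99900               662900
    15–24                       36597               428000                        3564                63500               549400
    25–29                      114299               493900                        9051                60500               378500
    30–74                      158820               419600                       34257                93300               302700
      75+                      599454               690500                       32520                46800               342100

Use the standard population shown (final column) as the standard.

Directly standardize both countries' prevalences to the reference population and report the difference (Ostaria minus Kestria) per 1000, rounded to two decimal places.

52.79

Age-specific rates per 1000 for Ostaria: 40.048, 85.507, 231.421, 378.503, 868.145.
For Kestria: 27.688, 56.126, 149.603, 367.170, 694.872.
Standard total = 2235600; weights = 0.2965, 0.2458, 0.1693, 0.1354, 0.1530.
Ostaria: 0.2965×40.048 + 0.2458×85.507 + 0.1693×231.421 + 0.1354×378.503 + 0.1530×868.145 = 256.1656 per 1000.
Kestria: 0.2965×27.688 + 0.2458×56.126 + 0.1693×149.603 + 0.1354×367.170 + 0.1530×694.872 = 203.3784 per 1000.
Difference = 256.1656 − 203.3784 = 52.7872.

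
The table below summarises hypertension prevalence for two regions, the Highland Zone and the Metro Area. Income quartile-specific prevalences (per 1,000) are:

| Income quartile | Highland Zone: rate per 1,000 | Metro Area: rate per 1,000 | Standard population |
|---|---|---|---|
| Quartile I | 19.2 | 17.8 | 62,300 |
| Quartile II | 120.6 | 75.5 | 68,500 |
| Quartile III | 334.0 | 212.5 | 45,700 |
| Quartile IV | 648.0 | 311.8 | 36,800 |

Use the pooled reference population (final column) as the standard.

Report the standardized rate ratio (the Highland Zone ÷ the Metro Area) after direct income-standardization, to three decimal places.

Standard total = 213,300; weights = 0.2921, 0.3211, 0.2143, 0.1725.
The Highland Zone: 0.2921×19.2 + 0.3211×120.6 + 0.2143×334.0 + 0.1725×648.0 = 227.6955 per 1,000.
The Metro Area: 0.2921×17.8 + 0.3211×75.5 + 0.2143×212.5 + 0.1725×311.8 = 128.7678 per 1,000.
Ratio = 227.6955 ÷ 128.7678 = 1.76826.

1.768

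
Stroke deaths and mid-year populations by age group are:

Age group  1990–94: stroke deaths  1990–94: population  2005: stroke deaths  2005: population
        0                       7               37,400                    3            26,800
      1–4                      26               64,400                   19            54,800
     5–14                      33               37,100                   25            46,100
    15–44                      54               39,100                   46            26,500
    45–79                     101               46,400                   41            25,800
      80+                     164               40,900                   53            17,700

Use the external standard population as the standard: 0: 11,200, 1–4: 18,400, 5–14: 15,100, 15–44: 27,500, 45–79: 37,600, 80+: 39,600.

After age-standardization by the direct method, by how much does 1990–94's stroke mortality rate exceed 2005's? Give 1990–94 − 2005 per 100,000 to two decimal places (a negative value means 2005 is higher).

39.95

Age-specific rates per 100,000 for 1990–94: 18.72, 40.37, 88.95, 138.11, 217.67, 400.98.
For 2005: 11.19, 34.67, 54.23, 173.58, 158.91, 299.44.
Standard total = 149,400; weights = 0.0750, 0.1232, 0.1011, 0.1841, 0.2517, 0.2651.
1990–94: 0.0750×18.72 + 0.1232×40.37 + 0.1011×88.95 + 0.1841×138.11 + 0.2517×217.67 + 0.2651×400.98 = 201.8526 per 100,000.
2005: 0.0750×11.19 + 0.1232×34.67 + 0.1011×54.23 + 0.1841×173.58 + 0.2517×158.91 + 0.2651×299.44 = 161.9050 per 100,000.
Difference = 201.8526 − 161.9050 = 39.9476.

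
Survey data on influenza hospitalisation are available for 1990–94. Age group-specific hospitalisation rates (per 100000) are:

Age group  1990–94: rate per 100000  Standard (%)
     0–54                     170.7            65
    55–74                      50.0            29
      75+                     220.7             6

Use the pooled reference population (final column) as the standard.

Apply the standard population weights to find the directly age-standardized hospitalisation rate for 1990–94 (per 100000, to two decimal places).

Standard weights: 0.65, 0.29, 0.06.
Standardized rate: 0.6500×170.7 + 0.2900×50.0 + 0.0600×220.7 = 138.6970 per 100000.

138.70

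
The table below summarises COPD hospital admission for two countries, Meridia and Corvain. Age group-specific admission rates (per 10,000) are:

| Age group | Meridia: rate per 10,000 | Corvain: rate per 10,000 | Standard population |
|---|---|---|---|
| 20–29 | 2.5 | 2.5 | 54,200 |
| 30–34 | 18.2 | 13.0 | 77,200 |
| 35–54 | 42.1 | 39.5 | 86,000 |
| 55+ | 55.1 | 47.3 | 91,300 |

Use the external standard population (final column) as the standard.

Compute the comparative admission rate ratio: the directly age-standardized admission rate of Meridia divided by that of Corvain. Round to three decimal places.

Standard total = 308,700; weights = 0.1756, 0.2501, 0.2786, 0.2958.
Meridia: 0.1756×2.5 + 0.2501×18.2 + 0.2786×42.1 + 0.2958×55.1 = 33.0151 per 10,000.
Corvain: 0.1756×2.5 + 0.2501×13.0 + 0.2786×39.5 + 0.2958×47.3 = 28.6835 per 10,000.
Ratio = 33.0151 ÷ 28.6835 = 1.15102.

1.151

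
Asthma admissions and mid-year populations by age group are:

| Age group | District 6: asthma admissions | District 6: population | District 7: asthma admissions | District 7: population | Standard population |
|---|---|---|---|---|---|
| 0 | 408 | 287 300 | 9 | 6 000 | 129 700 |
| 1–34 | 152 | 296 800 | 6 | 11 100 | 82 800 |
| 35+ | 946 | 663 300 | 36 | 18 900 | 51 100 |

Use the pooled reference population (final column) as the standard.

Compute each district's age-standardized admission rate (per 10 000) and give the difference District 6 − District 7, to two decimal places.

-1.41

Age-specific rates per 10 000 for District 6: 14.20, 5.12, 14.26.
For District 7: 15.00, 5.41, 19.05.
Standard total = 263 600; weights = 0.4920, 0.3141, 0.1939.
District 6: 0.4920×14.20 + 0.3141×5.12 + 0.1939×14.26 = 11.3609 per 10 000.
District 7: 0.4920×15.00 + 0.3141×5.41 + 0.1939×19.05 = 12.7709 per 10 000.
Difference = 11.3609 − 12.7709 = -1.4100.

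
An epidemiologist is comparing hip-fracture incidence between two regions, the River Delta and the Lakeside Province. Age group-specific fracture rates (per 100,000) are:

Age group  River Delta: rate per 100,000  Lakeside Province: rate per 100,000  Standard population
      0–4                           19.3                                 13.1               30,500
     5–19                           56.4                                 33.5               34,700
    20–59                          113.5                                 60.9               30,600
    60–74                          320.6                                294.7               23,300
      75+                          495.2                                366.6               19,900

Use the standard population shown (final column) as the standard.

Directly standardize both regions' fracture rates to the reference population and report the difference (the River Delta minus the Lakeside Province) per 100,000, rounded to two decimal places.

Standard total = 139,000; weights = 0.2194, 0.2496, 0.2201, 0.1676, 0.1432.
The River Delta: 0.2194×19.3 + 0.2496×56.4 + 0.2201×113.5 + 0.1676×320.6 + 0.1432×495.2 = 167.9373 per 100,000.
The Lakeside Province: 0.2194×13.1 + 0.2496×33.5 + 0.2201×60.9 + 0.1676×294.7 + 0.1432×366.6 = 126.5280 per 100,000.
Difference = 167.9373 − 126.5280 = 41.4094.

41.41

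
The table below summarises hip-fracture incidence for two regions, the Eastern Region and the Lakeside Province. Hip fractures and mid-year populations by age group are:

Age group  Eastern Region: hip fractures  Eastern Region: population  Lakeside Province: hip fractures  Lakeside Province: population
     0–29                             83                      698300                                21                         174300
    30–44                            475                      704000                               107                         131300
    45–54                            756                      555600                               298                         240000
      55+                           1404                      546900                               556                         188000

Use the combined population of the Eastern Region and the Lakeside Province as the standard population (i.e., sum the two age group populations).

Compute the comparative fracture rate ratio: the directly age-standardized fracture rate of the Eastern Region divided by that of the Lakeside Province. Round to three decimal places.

Age-specific rates per 100000 for the Eastern Region: 11.89, 67.47, 136.07, 256.72.
For the Lakeside Province: 12.05, 81.49, 124.17, 295.74.
Combined standard total = 3238400; weights = 0.2695, 0.2579, 0.2457, 0.2269.
The Eastern Region: 0.2695×11.89 + 0.2579×67.47 + 0.2457×136.07 + 0.2269×256.72 = 112.2933 per 100000.
The Lakeside Province: 0.2695×12.05 + 0.2579×81.49 + 0.2457×124.17 + 0.2269×295.74 = 121.8855 per 100000.
Ratio = 112.2933 ÷ 121.8855 = 0.92130.

0.921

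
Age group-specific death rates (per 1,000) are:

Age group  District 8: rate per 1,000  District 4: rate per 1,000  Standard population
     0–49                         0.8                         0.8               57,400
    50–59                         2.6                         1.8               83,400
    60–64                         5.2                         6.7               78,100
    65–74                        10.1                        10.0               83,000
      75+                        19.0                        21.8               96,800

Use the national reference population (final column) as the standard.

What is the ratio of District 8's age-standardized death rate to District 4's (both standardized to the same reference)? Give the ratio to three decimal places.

Standard total = 398,700; weights = 0.1440, 0.2092, 0.1959, 0.2082, 0.2428.
District 8: 0.1440×0.8 + 0.2092×2.6 + 0.1959×5.2 + 0.2082×10.1 + 0.2428×19.0 = 8.3932 per 1,000.
District 4: 0.1440×0.8 + 0.2092×1.8 + 0.1959×6.7 + 0.2082×10.0 + 0.2428×21.8 = 9.1787 per 1,000.
Ratio = 8.3932 ÷ 9.1787 = 0.91442.

0.914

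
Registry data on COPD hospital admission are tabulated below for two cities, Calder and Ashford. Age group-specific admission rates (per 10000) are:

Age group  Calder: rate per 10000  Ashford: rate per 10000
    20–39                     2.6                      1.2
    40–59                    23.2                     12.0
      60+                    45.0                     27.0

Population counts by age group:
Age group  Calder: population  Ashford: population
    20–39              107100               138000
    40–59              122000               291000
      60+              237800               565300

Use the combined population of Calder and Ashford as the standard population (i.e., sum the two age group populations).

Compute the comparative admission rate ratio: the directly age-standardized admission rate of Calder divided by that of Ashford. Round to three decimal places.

1.721

Combined standard total = 1461200; weights = 0.1677, 0.2826, 0.5496.
Calder: 0.1677×2.6 + 0.2826×23.2 + 0.5496×45.0 = 31.7262 per 10000.
Ashford: 0.1677×1.2 + 0.2826×12.0 + 0.5496×27.0 = 18.4327 per 10000.
Ratio = 31.7262 ÷ 18.4327 = 1.72120.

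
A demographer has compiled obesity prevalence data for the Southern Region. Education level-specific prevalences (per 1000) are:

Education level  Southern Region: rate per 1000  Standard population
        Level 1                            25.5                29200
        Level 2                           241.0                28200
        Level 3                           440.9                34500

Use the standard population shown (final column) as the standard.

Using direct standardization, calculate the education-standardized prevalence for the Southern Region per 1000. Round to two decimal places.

247.57

Standard total = 91900; weights = 0.3177, 0.3069, 0.3754.
Standardized rate: 0.3177×25.5 + 0.3069×241.0 + 0.3754×440.9 = 247.5718 per 1000.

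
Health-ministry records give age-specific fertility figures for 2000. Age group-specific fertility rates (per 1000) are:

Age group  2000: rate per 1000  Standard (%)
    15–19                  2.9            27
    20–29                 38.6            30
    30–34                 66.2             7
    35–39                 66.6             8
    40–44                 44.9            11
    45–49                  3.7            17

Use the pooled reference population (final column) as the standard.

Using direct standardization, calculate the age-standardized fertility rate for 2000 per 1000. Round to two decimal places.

27.89

Standard weights: 0.27, 0.30, 0.07, 0.08, 0.11, 0.17.
Standardized rate: 0.2700×2.9 + 0.3000×38.6 + 0.0700×66.2 + 0.0800×66.6 + 0.1100×44.9 + 0.1700×3.7 = 27.8930 per 1000.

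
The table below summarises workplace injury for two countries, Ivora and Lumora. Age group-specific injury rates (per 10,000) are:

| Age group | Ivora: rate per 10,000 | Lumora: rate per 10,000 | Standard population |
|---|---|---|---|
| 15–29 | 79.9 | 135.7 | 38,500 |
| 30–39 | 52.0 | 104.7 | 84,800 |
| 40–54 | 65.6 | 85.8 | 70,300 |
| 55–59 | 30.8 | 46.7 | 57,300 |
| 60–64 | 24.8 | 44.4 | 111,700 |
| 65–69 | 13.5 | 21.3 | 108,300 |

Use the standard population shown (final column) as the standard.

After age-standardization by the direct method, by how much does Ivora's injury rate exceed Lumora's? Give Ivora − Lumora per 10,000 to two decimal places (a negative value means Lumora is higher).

-25.45

Standard total = 470,900; weights = 0.0818, 0.1801, 0.1493, 0.1217, 0.2372, 0.2300.
Ivora: 0.0818×79.9 + 0.1801×52.0 + 0.1493×65.6 + 0.1217×30.8 + 0.2372×24.8 + 0.2300×13.5 = 38.4253 per 10,000.
Lumora: 0.0818×135.7 + 0.1801×104.7 + 0.1493×85.8 + 0.1217×46.7 + 0.2372×44.4 + 0.2300×21.3 = 63.8712 per 10,000.
Difference = 38.4253 − 63.8712 = -25.4458.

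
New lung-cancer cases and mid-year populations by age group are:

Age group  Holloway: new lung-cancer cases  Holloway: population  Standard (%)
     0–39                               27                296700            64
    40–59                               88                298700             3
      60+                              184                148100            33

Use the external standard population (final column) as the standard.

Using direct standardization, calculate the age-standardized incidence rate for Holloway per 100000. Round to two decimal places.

Age-specific rates per 100000 for Holloway: 9.10, 29.46, 124.24.
Standard weights: 0.64, 0.03, 0.33.
Standardized rate: 0.6400×9.10 + 0.0300×29.46 + 0.3300×124.24 = 47.7072 per 100000.

47.71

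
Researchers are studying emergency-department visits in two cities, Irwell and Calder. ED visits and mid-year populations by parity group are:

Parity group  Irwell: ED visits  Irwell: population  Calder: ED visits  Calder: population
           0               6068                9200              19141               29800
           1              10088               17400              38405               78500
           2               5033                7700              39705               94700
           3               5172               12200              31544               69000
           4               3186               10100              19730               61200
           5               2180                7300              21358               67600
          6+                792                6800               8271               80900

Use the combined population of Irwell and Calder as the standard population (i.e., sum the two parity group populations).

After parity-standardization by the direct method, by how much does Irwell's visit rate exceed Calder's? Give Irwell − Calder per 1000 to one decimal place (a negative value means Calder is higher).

Parity-specific rates per 1000 for Irwell: 659.565, 579.770, 653.636, 423.934, 315.446, 298.630, 116.471.
For Calder: 642.315, 489.236, 419.271, 457.159, 322.386, 315.947, 102.237.
Combined standard total = 552400; weights = 0.0706, 0.1736, 0.1854, 0.1470, 0.1291, 0.1356, 0.1588.
Irwell: 0.0706×659.565 + 0.1736×579.770 + 0.1854×653.636 + 0.1470×423.934 + 0.1291×315.446 + 0.1356×298.630 + 0.1588×116.471 = 430.3982 per 1000.
Calder: 0.0706×642.315 + 0.1736×489.236 + 0.1854×419.271 + 0.1470×457.159 + 0.1291×322.386 + 0.1356×315.947 + 0.1588×102.237 = 375.8861 per 1000.
Difference = 430.3982 − 375.8861 = 54.5122.

54.5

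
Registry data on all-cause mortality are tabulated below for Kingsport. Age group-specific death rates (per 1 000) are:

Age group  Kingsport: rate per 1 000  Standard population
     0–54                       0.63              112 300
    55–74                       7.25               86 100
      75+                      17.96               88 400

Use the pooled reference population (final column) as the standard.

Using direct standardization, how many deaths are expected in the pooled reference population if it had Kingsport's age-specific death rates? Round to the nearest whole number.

Expected deaths = Σ (standard pop × age-specific rate ÷ 1 000)
= 112 300×0.63/1 000 + 86 100×7.25/1 000 + 88 400×17.96/1 000
= 70.75 + 624.23 + 1587.66 = 2282.64.

2283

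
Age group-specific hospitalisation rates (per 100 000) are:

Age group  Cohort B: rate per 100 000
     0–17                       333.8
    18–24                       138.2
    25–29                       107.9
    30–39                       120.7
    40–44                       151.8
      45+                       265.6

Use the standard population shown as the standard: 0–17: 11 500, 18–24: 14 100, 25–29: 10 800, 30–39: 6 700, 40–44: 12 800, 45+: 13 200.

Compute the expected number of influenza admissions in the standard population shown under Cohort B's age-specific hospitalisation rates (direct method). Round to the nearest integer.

Expected influenza admissions = Σ (standard pop × age-specific rate ÷ 100 000)
= 11 500×333.8/100 000 + 14 100×138.2/100 000 + 10 800×107.9/100 000 + 6 700×120.7/100 000 + 12 800×151.8/100 000 + 13 200×265.6/100 000
= 38.39 + 19.49 + 11.65 + 8.09 + 19.43 + 35.06 = 132.10.

132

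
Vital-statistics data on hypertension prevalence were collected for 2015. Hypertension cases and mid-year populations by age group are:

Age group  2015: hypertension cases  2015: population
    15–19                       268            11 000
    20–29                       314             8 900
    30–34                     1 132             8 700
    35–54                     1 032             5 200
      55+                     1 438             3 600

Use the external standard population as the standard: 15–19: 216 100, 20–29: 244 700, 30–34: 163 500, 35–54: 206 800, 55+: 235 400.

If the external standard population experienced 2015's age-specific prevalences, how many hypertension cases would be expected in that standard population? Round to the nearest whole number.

170243

Age-specific rates per 1 000 for 2015: 24.364, 35.281, 130.115, 198.462, 399.444.
Expected hypertension cases = Σ (standard pop × age-specific rate ÷ 1 000)
= 216 100×24.364/1 000 + 244 700×35.281/1 000 + 163 500×130.115/1 000 + 206 800×198.462/1 000 + 235 400×399.444/1 000
= 5264.98 + 8633.24 + 21273.79 + 41041.85 + 94029.22 = 170243.08.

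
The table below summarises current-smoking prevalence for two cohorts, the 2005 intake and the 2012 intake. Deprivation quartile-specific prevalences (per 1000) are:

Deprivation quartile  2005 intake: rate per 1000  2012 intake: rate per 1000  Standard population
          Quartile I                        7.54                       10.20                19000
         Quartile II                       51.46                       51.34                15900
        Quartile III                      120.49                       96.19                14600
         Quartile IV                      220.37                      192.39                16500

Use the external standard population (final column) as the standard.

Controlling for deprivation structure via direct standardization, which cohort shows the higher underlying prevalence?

Standard total = 66000; weights = 0.2879, 0.2409, 0.2212, 0.2500.
The 2005 intake: 0.2879×7.54 + 0.2409×51.46 + 0.2212×120.49 + 0.2500×220.37 = 96.3141 per 1000.
The 2012 intake: 0.2879×10.20 + 0.2409×51.34 + 0.2212×96.19 + 0.2500×192.39 = 84.6805 per 1000.

2005 intake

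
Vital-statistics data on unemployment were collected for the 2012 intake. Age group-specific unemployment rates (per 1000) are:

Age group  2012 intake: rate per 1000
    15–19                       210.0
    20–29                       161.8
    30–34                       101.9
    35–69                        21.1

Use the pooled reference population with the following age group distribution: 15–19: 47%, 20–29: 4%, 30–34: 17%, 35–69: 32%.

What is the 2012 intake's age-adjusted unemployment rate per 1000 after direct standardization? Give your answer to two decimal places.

129.25

Standard weights: 0.47, 0.04, 0.17, 0.32.
Standardized rate: 0.4700×210.0 + 0.0400×161.8 + 0.1700×101.9 + 0.3200×21.1 = 129.2470 per 1000.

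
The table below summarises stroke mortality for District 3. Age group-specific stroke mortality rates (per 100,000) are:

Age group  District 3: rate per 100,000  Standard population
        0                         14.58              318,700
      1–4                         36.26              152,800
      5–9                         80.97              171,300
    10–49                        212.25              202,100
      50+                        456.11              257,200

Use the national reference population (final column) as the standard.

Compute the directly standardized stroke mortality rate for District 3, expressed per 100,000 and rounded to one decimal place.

Standard total = 1,102,100; weights = 0.2892, 0.1386, 0.1554, 0.1834, 0.2334.
Standardized rate: 0.2892×14.58 + 0.1386×36.26 + 0.1554×80.97 + 0.1834×212.25 + 0.2334×456.11 = 167.1940 per 100,000.

167.2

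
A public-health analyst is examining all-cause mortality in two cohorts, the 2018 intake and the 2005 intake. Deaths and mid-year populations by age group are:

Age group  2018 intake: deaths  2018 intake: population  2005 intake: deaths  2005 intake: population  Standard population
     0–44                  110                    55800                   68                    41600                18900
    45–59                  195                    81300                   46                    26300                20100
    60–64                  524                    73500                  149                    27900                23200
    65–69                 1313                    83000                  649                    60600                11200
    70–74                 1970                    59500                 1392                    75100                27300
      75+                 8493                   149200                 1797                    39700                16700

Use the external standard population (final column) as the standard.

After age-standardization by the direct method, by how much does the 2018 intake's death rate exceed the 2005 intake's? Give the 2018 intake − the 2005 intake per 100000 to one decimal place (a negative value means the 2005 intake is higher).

605.4

Age-specific rates per 100000 for the 2018 intake: 197.13, 239.85, 712.93, 1581.93, 3310.92, 5692.36.
For the 2005 intake: 163.46, 174.90, 534.05, 1070.96, 1853.53, 4526.45.
Standard total = 117400; weights = 0.1610, 0.1712, 0.1976, 0.0954, 0.2325, 0.1422.
The 2018 intake: 0.1610×197.13 + 0.1712×239.85 + 0.1976×712.93 + 0.0954×1581.93 + 0.2325×3310.92 + 0.1422×5692.36 = 1944.2498 per 100000.
The 2005 intake: 0.1610×163.46 + 0.1712×174.90 + 0.1976×534.05 + 0.0954×1070.96 + 0.2325×1853.53 + 0.1422×4526.45 = 1338.8647 per 100000.
Difference = 1944.2498 − 1338.8647 = 605.3851.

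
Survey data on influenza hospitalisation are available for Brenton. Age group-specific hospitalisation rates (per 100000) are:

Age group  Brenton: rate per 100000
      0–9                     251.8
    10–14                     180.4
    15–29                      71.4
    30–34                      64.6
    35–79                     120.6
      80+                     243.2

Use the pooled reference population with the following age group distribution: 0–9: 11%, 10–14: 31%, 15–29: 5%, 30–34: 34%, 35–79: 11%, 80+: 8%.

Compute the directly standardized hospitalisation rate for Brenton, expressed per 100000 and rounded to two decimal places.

Standard weights: 0.11, 0.31, 0.05, 0.34, 0.11, 0.08.
Standardized rate: 0.1100×251.8 + 0.3100×180.4 + 0.0500×71.4 + 0.3400×64.6 + 0.1100×120.6 + 0.0800×243.2 = 141.8780 per 100000.

141.88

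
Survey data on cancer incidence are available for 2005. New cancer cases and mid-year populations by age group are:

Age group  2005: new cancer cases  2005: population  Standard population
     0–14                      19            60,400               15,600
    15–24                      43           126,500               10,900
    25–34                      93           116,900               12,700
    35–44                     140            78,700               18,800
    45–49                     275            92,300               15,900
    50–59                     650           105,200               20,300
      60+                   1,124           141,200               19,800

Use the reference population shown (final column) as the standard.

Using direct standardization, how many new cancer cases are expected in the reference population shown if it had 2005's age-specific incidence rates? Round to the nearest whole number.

Age-specific rates per 100,000 for 2005: 31.46, 33.99, 79.56, 177.89, 297.94, 617.87, 796.03.
Expected new cancer cases = Σ (standard pop × age-specific rate ÷ 100,000)
= 15,600×31.46/100,000 + 10,900×33.99/100,000 + 12,700×79.56/100,000 + 18,800×177.89/100,000 + 15,900×297.94/100,000 + 20,300×617.87/100,000 + 19,800×796.03/100,000
= 4.91 + 3.71 + 10.10 + 33.44 + 47.37 + 125.43 + 157.61 = 382.57.

383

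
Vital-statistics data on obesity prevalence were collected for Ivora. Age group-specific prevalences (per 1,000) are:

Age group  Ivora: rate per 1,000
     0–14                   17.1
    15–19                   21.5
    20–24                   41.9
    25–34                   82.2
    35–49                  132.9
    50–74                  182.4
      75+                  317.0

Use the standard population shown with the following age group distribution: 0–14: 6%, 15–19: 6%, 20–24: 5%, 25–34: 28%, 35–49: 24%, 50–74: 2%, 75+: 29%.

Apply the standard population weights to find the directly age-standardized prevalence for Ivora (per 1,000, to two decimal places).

154.90

Standard weights: 0.06, 0.06, 0.05, 0.28, 0.24, 0.02, 0.29.
Standardized rate: 0.0600×17.1 + 0.0600×21.5 + 0.0500×41.9 + 0.2800×82.2 + 0.2400×132.9 + 0.0200×182.4 + 0.2900×317.0 = 154.9010 per 1,000.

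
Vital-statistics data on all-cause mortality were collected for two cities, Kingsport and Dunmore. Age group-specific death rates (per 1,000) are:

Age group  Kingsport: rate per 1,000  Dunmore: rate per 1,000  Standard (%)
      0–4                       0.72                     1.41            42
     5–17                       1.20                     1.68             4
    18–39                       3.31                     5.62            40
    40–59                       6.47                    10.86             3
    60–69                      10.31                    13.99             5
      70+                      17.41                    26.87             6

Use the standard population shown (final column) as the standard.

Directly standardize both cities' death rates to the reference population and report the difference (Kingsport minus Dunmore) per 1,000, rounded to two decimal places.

-2.12

Standard weights: 0.42, 0.04, 0.40, 0.03, 0.05, 0.06.
Kingsport: 0.4200×0.72 + 0.0400×1.20 + 0.4000×3.31 + 0.0300×6.47 + 0.0500×10.31 + 0.0600×17.41 = 3.4286 per 1,000.
Dunmore: 0.4200×1.41 + 0.0400×1.68 + 0.4000×5.62 + 0.0300×10.86 + 0.0500×13.99 + 0.0600×26.87 = 5.5449 per 1,000.
Difference = 3.4286 − 5.5449 = -2.1163.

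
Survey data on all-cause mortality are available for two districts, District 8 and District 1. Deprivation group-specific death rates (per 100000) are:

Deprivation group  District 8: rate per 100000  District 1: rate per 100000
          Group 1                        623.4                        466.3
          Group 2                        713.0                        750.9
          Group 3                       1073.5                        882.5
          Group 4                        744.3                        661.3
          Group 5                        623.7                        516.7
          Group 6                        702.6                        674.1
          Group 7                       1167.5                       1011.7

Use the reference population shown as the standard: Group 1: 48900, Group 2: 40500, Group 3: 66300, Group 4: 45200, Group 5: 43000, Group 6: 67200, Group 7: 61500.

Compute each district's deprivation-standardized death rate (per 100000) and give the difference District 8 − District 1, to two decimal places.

Standard total = 372600; weights = 0.1312, 0.1087, 0.1779, 0.1213, 0.1154, 0.1804, 0.1651.
District 8: 0.1312×623.4 + 0.1087×713.0 + 0.1779×1073.5 + 0.1213×744.3 + 0.1154×623.7 + 0.1804×702.6 + 0.1651×1167.5 = 832.0216 per 100000.
District 1: 0.1312×466.3 + 0.1087×750.9 + 0.1779×882.5 + 0.1213×661.3 + 0.1154×516.7 + 0.1804×674.1 + 0.1651×1011.7 = 728.2641 per 100000.
Difference = 832.0216 − 728.2641 = 103.7575.

103.76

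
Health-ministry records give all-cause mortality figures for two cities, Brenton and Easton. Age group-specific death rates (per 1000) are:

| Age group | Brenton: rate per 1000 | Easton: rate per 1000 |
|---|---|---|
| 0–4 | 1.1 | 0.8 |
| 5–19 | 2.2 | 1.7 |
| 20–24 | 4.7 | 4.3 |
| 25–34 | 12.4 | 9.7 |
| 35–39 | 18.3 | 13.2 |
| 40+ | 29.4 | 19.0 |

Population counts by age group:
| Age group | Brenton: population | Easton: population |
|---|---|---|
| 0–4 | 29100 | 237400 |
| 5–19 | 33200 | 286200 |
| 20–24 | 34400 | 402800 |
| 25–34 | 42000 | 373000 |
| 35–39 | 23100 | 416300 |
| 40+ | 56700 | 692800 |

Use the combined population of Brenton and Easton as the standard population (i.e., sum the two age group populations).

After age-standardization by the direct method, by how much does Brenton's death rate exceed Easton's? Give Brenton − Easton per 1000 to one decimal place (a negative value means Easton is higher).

4.4

Combined standard total = 2627000; weights = 0.1014, 0.1216, 0.1664, 0.1580, 0.1673, 0.2853.
Brenton: 0.1014×1.1 + 0.1216×2.2 + 0.1664×4.7 + 0.1580×12.4 + 0.1673×18.3 + 0.2853×29.4 = 14.5691 per 1000.
Easton: 0.1014×0.8 + 0.1216×1.7 + 0.1664×4.3 + 0.1580×9.7 + 0.1673×13.2 + 0.2853×19.0 = 10.1645 per 1000.
Difference = 14.5691 − 10.1645 = 4.4046.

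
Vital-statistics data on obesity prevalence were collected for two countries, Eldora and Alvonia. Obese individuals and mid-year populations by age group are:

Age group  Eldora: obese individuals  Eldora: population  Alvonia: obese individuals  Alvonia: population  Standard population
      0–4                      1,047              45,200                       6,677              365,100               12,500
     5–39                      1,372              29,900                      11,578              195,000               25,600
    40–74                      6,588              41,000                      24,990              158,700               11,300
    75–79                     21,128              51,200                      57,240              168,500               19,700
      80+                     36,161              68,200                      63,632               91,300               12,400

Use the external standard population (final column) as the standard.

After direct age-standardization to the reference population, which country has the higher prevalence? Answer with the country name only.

Alvonia

Age-specific rates per 1,000 for Eldora: 23.164, 45.886, 160.683, 412.656, 530.220.
For Alvonia: 18.288, 59.374, 157.467, 339.703, 696.955.
Standard total = 81,500; weights = 0.1534, 0.3141, 0.1387, 0.2417, 0.1521.
Eldora: 0.1534×23.164 + 0.3141×45.886 + 0.1387×160.683 + 0.2417×412.656 + 0.1521×530.220 = 220.6627 per 1,000.
Alvonia: 0.1534×18.288 + 0.3141×59.374 + 0.1387×157.467 + 0.2417×339.703 + 0.1521×696.955 = 231.4400 per 1,000.
The crude rates (281.51 vs 167.71) would put Eldora higher, but that reflects its age composition; once standardized to a common age structure, Alvonia has the higher underlying rate.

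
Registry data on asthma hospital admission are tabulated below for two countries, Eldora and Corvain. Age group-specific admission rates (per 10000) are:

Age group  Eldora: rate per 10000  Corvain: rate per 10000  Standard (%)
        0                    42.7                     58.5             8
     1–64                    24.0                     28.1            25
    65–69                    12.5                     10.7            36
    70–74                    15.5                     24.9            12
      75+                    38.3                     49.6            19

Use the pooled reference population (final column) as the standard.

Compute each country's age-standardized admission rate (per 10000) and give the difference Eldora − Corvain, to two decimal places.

Standard weights: 0.08, 0.25, 0.36, 0.12, 0.19.
Eldora: 0.0800×42.7 + 0.2500×24.0 + 0.3600×12.5 + 0.1200×15.5 + 0.1900×38.3 = 23.0530 per 10000.
Corvain: 0.0800×58.5 + 0.2500×28.1 + 0.3600×10.7 + 0.1200×24.9 + 0.1900×49.6 = 27.9690 per 10000.
Difference = 23.0530 − 27.9690 = -4.9160.

-4.92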